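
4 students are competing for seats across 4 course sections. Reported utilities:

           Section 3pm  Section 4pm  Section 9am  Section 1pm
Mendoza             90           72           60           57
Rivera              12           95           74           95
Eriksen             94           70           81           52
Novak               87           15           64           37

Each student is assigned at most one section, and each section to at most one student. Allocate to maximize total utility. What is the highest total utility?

Optimal: Mendoza→Section 4pm (72 points), Rivera→Section 1pm (95 points), Eriksen→Section 9am (81 points), Novak→Section 3pm (87 points) — total 72+95+81+87 = 335 points.
Row-greedy (each student in turn takes its best remaining section) gives 303 points, worse by 32.
Next-best assignment: Mendoza→Section 4pm, Rivera→Section 1pm, Eriksen→Section 3pm, Novak→Section 9am = 325 points.
Swapping Eriksen↔Rivera (Eriksen→Section 1pm 52 points, Rivera→Section 9am 74 points) loses 50.
No other one-to-one assignment exceeds 335 points.

Maximum total: 335 points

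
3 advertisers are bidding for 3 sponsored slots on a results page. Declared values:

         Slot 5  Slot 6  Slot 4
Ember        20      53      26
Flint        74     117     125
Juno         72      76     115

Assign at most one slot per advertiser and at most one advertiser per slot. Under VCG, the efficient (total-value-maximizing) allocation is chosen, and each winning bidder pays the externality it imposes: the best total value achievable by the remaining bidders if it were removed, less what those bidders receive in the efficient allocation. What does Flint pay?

Flint pays $33.

Efficient allocation: Ember→Slot 5 ($20), Flint→Slot 6 ($117), Juno→Slot 4 ($115); total welfare W = $252.
Flint receives Slot 6 at value $117, so the others get W − 117 = $135.
Without Flint: best allocation of the remaining 2 bidders over all 3 slots is Ember→Slot 6 ($53), Juno→Slot 4 ($115), total $168.
VCG payment = (others' best without Flint) − (others' welfare with Flint) = 168 − 135 = $33.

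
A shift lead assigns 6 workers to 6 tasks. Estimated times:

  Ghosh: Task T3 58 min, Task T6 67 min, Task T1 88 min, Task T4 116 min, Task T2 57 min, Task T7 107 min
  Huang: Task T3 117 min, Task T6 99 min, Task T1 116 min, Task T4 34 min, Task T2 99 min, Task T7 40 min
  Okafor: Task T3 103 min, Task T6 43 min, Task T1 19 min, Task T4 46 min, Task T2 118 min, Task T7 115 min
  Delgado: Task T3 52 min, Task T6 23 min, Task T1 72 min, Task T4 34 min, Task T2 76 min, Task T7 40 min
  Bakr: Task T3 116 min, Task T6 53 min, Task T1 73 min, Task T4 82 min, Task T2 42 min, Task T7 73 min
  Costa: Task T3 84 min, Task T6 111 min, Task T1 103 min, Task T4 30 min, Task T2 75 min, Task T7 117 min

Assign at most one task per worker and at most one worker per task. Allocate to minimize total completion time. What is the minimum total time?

Optimal: Ghosh→Task T3 (58 min), Huang→Task T7 (40 min), Okafor→Task T1 (19 min), Delgado→Task T6 (23 min), Bakr→Task T2 (42 min), Costa→Task T4 (30 min) — total 58+40+19+23+42+30 = 212 min.
Row-greedy (each worker in turn takes its cheapest remaining task) gives 290 min, worse by 78.
Next-best assignment: Ghosh→Task T6, Huang→Task T7, Okafor→Task T1, Delgado→Task T3, Bakr→Task T2, Costa→Task T4 = 250 min.

Minimum total: 212 min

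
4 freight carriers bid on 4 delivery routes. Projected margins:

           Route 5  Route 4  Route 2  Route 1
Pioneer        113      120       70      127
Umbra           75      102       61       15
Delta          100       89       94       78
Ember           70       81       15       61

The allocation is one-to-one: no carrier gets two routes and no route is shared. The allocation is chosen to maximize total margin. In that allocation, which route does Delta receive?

Delta receives Route 2.

Treat this as an assignment problem: match each carrier to one route.
Optimal: Pioneer→Route 1 ($127k), Umbra→Route 4 ($102k), Delta→Route 2 ($94k), Ember→Route 5 ($70k) — total 127+102+94+70 = $393k.
Next-best assignment: Pioneer→Route 1, Umbra→Route 5, Delta→Route 2, Ember→Route 4 = $377k.
Delta's own top route is Route 5 ($100k), but forcing Delta→Route 5 and reassigning the rest optimally gives only $369k — worse by 24.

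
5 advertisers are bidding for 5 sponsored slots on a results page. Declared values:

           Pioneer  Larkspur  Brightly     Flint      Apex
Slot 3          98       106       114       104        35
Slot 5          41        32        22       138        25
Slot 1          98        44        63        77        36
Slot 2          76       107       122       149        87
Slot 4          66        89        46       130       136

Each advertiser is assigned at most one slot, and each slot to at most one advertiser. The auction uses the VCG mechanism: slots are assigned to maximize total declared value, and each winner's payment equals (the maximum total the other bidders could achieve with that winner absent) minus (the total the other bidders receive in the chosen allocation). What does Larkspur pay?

Efficient allocation: Pioneer→Slot 1 ($98), Larkspur→Slot 3 ($106), Brightly→Slot 2 ($122), Flint→Slot 5 ($138), Apex→Slot 4 ($136); total welfare W = $600.
Larkspur receives Slot 3 at value $106, so the others get W − 106 = $494.
Without Larkspur: best allocation of the remaining 4 bidders over all 5 slots is Pioneer→Slot 1 ($98), Brightly→Slot 3 ($114), Flint→Slot 2 ($149), Apex→Slot 4 ($136), total $497.
VCG payment = (others' best without Larkspur) − (others' welfare with Larkspur) = 497 − 494 = $3.

Larkspur pays $3.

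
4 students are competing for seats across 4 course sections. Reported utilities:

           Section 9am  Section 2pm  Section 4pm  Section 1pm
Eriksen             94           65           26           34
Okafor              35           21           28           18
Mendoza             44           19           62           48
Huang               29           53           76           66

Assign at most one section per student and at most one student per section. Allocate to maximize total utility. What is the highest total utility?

Maximum total: 243 points

Treat this as an assignment problem: match each student to one section.
Optimal: Eriksen→Section 9am (94 points), Okafor→Section 2pm (21 points), Mendoza→Section 4pm (62 points), Huang→Section 1pm (66 points) — total 94+21+62+66 = 243 points.
Next-best assignment: Eriksen→Section 9am, Okafor→Section 2pm, Mendoza→Section 1pm, Huang→Section 4pm = 239 points.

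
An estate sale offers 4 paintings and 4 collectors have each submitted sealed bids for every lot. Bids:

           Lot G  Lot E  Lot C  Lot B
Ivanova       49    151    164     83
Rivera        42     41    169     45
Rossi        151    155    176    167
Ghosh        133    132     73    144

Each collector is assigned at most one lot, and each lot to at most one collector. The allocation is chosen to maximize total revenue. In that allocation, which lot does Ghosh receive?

Treat this as an assignment problem: match each collector to one lot.
Optimal: Ivanova→Lot E ($151), Rivera→Lot C ($169), Rossi→Lot B ($167), Ghosh→Lot G ($133) — total 151+169+167+133 = $620.
Next-best assignment: Ivanova→Lot E, Rivera→Lot C, Rossi→Lot G, Ghosh→Lot B = $615.
Checked against all permutations: $620 is optimal.
Ghosh's own top lot is Lot B ($144), but forcing Ghosh→Lot B and reassigning the rest optimally gives only $615 — worse by 5.

Ghosh receives Lot G.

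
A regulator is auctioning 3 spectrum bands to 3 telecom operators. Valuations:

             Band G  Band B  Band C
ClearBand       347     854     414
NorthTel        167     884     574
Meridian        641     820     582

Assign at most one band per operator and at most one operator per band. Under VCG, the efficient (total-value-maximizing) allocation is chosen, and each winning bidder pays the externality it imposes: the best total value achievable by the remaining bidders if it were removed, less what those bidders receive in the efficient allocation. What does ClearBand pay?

ClearBand pays $310M.

Efficient allocation: ClearBand→Band B ($854M), NorthTel→Band C ($574M), Meridian→Band G ($641M); total welfare W = $2069M.
ClearBand receives Band B at value $854M, so the others get W − 854 = $1215M.
Without ClearBand: best allocation of the remaining 2 bidders over all 3 bands is NorthTel→Band B ($884M), Meridian→Band G ($641M), total $1525M.
VCG payment = (others' best without ClearBand) − (others' welfare with ClearBand) = 1525 − 1215 = $310M.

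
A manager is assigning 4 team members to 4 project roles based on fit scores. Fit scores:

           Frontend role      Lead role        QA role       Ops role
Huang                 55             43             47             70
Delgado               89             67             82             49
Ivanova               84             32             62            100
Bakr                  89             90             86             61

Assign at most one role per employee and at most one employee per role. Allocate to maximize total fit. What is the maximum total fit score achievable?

Optimal: Huang→Frontend role (55 pts), Delgado→QA role (82 pts), Ivanova→Ops role (100 pts), Bakr→Lead role (90 pts) — total 55+82+100+90 = 327 pts.
Max-entry greedy (repeatedly take the single best remaining cell) gives 326 pts, worse by 1.
Swapping Ivanova↔Bakr (Ivanova→Lead role 32 pts, Bakr→Ops role 61 pts) loses 97.
Checked against all permutations: 327 pts is optimal.

Max total: 327 pts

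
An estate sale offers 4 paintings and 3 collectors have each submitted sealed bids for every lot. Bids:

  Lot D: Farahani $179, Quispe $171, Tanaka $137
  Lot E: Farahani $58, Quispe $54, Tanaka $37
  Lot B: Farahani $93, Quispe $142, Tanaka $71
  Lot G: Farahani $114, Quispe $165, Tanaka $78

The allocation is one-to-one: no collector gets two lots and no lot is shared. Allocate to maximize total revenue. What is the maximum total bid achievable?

Maximum total: $415

Optimal: Farahani→Lot D ($179), Quispe→Lot G ($165), Tanaka→Lot B ($71) — total 179+165+71 = $415.
Column-greedy (each lot in turn goes to its best remaining collector) gives $304, worse by 111.
Next-best assignment: Farahani→Lot D, Quispe→Lot B, Tanaka→Lot G = $399.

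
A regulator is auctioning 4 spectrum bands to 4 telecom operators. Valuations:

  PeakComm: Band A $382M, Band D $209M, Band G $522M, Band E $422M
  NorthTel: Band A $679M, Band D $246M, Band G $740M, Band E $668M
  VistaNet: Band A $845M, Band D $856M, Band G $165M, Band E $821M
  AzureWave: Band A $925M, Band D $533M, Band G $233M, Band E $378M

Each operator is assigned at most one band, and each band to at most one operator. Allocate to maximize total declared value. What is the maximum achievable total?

Treat this as an assignment problem: match each operator to one band.
Optimal: PeakComm→Band G ($522M), NorthTel→Band E ($668M), VistaNet→Band D ($856M), AzureWave→Band A ($925M) — total 522+668+856+925 = $2971M.
Max-entry greedy (repeatedly take the single best remaining cell) gives $2943M, worse by 28.

Maximum total: $2971M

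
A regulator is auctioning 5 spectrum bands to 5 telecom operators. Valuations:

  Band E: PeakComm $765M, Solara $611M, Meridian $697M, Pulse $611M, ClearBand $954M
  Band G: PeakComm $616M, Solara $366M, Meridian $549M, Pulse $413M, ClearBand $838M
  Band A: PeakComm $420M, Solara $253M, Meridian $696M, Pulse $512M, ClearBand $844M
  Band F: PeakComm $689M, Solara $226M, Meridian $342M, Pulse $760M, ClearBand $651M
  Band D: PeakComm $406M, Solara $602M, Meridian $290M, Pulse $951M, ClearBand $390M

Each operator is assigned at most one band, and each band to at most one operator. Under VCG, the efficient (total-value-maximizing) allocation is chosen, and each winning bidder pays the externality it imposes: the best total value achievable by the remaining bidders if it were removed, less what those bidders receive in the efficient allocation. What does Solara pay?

Solara pays $116M.

Efficient allocation: PeakComm→Band F ($689M), Solara→Band E ($611M), Meridian→Band A ($696M), Pulse→Band D ($951M), ClearBand→Band G ($838M); total welfare W = $3785M.
Solara receives Band E at value $611M, so the others get W − 611 = $3174M.
Without Solara: best allocation of the remaining 4 bidders over all 5 bands is PeakComm→Band F ($689M), Meridian→Band A ($696M), Pulse→Band D ($951M), ClearBand→Band E ($954M), total $3290M.
VCG payment = (others' best without Solara) − (others' welfare with Solara) = 3290 − 3174 = $116M.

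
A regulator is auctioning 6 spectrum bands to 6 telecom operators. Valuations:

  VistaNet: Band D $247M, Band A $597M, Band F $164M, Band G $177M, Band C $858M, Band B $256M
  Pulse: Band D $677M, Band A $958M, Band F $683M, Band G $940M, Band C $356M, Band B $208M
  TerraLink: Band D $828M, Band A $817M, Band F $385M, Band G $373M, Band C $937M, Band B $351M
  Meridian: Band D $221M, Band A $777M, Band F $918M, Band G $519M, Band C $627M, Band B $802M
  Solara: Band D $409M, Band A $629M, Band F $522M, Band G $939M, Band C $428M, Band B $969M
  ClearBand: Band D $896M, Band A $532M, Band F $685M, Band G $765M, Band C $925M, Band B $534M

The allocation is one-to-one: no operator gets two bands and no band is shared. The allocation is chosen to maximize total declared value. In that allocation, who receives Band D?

ClearBand receives Band D.

Optimal: VistaNet→Band C ($858M), Pulse→Band G ($940M), TerraLink→Band A ($817M), Meridian→Band F ($918M), Solara→Band B ($969M), ClearBand→Band D ($896M) — total 858+940+817+918+969+896 = $5398M.
Swapping ClearBand↔TerraLink (ClearBand→Band A $532M, TerraLink→Band D $828M) loses 353.
ClearBand's own top band is Band C ($925M), but forcing ClearBand→Band C and reassigning the rest optimally gives only $5177M — worse by 221.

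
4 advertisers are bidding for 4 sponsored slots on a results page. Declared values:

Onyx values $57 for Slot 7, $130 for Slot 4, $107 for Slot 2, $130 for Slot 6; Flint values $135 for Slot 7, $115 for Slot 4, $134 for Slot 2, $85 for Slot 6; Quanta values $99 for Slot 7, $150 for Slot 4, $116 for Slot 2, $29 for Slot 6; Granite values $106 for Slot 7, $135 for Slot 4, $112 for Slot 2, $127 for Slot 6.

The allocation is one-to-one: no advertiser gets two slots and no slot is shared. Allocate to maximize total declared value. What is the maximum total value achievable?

This is a one-to-one assignment (maximum-weight bipartite matching).
Optimal: Onyx→Slot 6 ($130), Flint→Slot 7 ($135), Quanta→Slot 4 ($150), Granite→Slot 2 ($112) — total 130+135+150+112 = $527.
Row-greedy (each advertiser in turn takes its best remaining slot) gives $508, worse by 19.

Maximum total: $527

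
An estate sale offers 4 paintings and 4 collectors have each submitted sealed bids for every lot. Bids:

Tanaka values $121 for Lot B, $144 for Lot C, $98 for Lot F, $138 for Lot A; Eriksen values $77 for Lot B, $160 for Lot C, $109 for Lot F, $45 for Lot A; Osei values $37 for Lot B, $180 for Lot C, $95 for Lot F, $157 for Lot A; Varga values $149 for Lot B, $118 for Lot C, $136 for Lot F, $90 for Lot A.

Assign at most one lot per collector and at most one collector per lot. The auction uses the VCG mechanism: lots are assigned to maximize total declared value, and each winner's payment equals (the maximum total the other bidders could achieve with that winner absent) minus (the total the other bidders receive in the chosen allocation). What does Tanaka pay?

Efficient allocation: Tanaka→Lot A ($138), Eriksen→Lot F ($109), Osei→Lot C ($180), Varga→Lot B ($149); total welfare W = $576.
Tanaka receives Lot A at value $138, so the others get W − 138 = $438.
Without Tanaka: best allocation of the remaining 3 bidders over all 4 lots is Eriksen→Lot C ($160), Osei→Lot A ($157), Varga→Lot B ($149), total $466.
VCG payment = (others' best without Tanaka) − (others' welfare with Tanaka) = 466 − 438 = $28.

Tanaka pays $28.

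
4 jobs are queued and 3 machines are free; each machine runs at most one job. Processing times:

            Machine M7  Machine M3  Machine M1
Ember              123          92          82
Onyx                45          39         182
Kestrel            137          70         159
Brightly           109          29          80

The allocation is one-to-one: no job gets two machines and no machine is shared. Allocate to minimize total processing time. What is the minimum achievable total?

Min total: 156 min

This is a one-to-one assignment (minimum-cost bipartite matching).
Optimal: Onyx→Machine M7 (45 min), Brightly→Machine M3 (29 min), Ember→Machine M1 (82 min) — total 45+29+82 = 156 min.
Row-greedy (each job in turn takes its cheapest remaining machine) gives 258 min, worse by 102.
Next-best assignment: Onyx→Machine M7, Kestrel→Machine M3, Brightly→Machine M1 = 195 min.
Swapping Onyx↔Brightly (Onyx→Machine M3 39 min, Brightly→Machine M7 109 min) adds 74.
No other one-to-one assignment undercuts 156 min.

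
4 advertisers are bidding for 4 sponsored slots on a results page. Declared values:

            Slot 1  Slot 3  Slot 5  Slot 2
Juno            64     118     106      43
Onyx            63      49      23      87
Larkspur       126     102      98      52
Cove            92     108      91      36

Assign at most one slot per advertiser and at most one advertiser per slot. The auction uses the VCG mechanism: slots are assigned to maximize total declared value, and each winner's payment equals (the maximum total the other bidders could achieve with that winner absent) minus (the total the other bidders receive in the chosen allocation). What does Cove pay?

Efficient allocation: Juno→Slot 5 ($106), Onyx→Slot 2 ($87), Larkspur→Slot 1 ($126), Cove→Slot 3 ($108); total welfare W = $427.
Cove receives Slot 3 at value $108, so the others get W − 108 = $319.
Without Cove: best allocation of the remaining 3 bidders over all 4 slots is Juno→Slot 3 ($118), Onyx→Slot 2 ($87), Larkspur→Slot 1 ($126), total $331.
VCG payment = (others' best without Cove) − (others' welfare with Cove) = 331 − 319 = $12.

Cove pays $12.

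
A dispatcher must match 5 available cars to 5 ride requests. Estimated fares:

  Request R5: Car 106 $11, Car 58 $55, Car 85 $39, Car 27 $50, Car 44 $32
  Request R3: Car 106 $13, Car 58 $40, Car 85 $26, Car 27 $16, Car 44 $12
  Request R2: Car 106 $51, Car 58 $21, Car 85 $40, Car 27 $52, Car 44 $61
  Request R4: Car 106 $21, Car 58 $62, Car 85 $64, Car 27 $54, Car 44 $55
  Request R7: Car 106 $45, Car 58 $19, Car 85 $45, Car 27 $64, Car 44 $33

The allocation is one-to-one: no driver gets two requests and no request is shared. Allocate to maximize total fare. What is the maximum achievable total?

Maximum total: $260

Optimal: Car 106→Request R7 ($45), Car 58→Request R3 ($40), Car 85→Request R4 ($64), Car 27→Request R5 ($50), Car 44→Request R2 ($61) — total 45+40+64+50+61 = $260.
Checked against all permutations: $260 is optimal.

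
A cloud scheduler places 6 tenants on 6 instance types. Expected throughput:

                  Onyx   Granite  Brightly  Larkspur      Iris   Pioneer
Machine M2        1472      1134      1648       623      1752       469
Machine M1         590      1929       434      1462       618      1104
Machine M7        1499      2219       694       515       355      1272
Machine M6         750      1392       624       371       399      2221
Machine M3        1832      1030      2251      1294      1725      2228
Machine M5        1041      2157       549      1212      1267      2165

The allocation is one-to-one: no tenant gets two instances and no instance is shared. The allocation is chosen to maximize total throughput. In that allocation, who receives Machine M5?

Optimal: Onyx→Machine M7 (1499 ops/s), Granite→Machine M5 (2157 ops/s), Brightly→Machine M3 (2251 ops/s), Larkspur→Machine M1 (1462 ops/s), Iris→Machine M2 (1752 ops/s), Pioneer→Machine M6 (2221 ops/s) — total 1499+2157+2251+1462+1752+2221 = 11342 ops/s.
Max-entry greedy (repeatedly take the single best remaining cell) gives 10946 ops/s, worse by 396.
Next-best assignment: Onyx→Machine M5, Granite→Machine M7, Brightly→Machine M3, Larkspur→Machine M1, Iris→Machine M2, Pioneer→Machine M6 = 10946 ops/s.
Swapping Granite↔Onyx (Granite→Machine M7 2219 ops/s, Onyx→Machine M5 1041 ops/s) loses 396.
No other one-to-one assignment exceeds 11342 ops/s.
Granite's own top instance is Machine M7 (2219 ops/s), but forcing Granite→Machine M7 and reassigning the rest optimally gives only 10946 ops/s — worse by 396.

Granite receives Machine M5.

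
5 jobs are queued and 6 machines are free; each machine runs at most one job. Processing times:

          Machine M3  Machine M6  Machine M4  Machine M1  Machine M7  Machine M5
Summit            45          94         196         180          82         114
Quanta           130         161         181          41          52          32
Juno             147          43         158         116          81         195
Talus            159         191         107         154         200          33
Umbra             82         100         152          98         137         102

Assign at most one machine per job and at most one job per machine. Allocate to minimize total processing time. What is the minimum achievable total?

Optimal: Summit→Machine M3 (45 min), Quanta→Machine M7 (52 min), Juno→Machine M6 (43 min), Talus→Machine M5 (33 min), Umbra→Machine M1 (98 min) — total 45+52+43+33+98 = 271 min.
Row-greedy (each job in turn takes its cheapest remaining machine) gives 325 min, worse by 54.

Minimum total: 271 min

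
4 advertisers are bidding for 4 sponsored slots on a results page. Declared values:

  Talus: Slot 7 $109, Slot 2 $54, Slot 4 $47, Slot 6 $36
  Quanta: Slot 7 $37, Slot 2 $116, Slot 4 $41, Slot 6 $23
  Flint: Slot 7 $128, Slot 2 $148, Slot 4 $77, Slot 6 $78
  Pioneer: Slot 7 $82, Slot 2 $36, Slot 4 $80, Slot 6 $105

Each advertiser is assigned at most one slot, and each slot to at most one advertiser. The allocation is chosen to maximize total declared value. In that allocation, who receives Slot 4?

Flint receives Slot 4.

Optimal: Talus→Slot 7 ($109), Quanta→Slot 2 ($116), Flint→Slot 4 ($77), Pioneer→Slot 6 ($105) — total 109+116+77+105 = $407.
Row-greedy (each advertiser in turn takes its best remaining slot) gives $383, worse by 24.
Swapping Pioneer↔Flint (Pioneer→Slot 4 $80, Flint→Slot 6 $78) loses 24.
Flint's own top slot is Slot 2 ($148), but forcing Flint→Slot 2 and reassigning the rest optimally gives only $403 — worse by 4.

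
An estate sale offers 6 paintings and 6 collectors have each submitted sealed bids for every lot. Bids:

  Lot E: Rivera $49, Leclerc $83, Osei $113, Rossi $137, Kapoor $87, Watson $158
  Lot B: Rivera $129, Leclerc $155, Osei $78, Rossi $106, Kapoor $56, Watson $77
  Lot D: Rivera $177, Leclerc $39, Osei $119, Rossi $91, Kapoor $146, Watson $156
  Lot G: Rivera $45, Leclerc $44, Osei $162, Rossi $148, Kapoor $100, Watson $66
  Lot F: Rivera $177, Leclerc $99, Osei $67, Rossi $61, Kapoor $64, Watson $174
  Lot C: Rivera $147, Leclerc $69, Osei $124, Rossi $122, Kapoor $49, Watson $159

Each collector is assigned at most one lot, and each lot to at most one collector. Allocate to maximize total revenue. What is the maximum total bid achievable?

Max total: $936

Optimal: Rivera→Lot F ($177), Leclerc→Lot B ($155), Osei→Lot G ($162), Rossi→Lot E ($137), Kapoor→Lot D ($146), Watson→Lot C ($159) — total 177+155+162+137+146+159 = $936.
Max-entry greedy (repeatedly take the single best remaining cell) gives $854, worse by 82.
No other one-to-one assignment exceeds $936.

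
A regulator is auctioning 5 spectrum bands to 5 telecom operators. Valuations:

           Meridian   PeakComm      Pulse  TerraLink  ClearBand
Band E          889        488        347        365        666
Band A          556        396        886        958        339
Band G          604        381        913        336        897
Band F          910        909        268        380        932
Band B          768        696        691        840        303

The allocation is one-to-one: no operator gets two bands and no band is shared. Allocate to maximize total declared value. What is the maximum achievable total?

Optimal: Meridian→Band E ($889M), PeakComm→Band F ($909M), Pulse→Band A ($886M), TerraLink→Band B ($840M), ClearBand→Band G ($897M) — total 889+909+886+840+897 = $4421M.
Row-greedy (each operator in turn takes its best remaining band) gives $4143M, worse by 278.
Next-best assignment: Meridian→Band E, PeakComm→Band B, Pulse→Band G, TerraLink→Band A, ClearBand→Band F = $4388M.
Swapping PeakComm↔Meridian (PeakComm→Band E $488M, Meridian→Band F $910M) loses 400.

Maximum total: $4421M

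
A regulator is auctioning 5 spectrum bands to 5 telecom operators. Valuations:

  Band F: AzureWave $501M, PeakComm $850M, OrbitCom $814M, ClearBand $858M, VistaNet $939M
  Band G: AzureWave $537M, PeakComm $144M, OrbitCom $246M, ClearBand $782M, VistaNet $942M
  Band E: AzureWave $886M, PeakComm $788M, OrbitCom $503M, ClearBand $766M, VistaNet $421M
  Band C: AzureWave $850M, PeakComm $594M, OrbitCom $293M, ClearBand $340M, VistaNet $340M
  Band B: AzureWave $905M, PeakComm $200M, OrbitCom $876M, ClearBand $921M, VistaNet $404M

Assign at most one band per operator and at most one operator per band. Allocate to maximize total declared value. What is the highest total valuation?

Optimal: AzureWave→Band C ($850M), PeakComm→Band E ($788M), OrbitCom→Band F ($814M), ClearBand→Band B ($921M), VistaNet→Band G ($942M) — total 850+788+814+921+942 = $4315M.
Max-entry greedy (repeatedly take the single best remaining cell) gives $3892M, worse by 423.
Swapping OrbitCom↔VistaNet (OrbitCom→Band G $246M, VistaNet→Band F $939M) loses 571.

Max total: $4315M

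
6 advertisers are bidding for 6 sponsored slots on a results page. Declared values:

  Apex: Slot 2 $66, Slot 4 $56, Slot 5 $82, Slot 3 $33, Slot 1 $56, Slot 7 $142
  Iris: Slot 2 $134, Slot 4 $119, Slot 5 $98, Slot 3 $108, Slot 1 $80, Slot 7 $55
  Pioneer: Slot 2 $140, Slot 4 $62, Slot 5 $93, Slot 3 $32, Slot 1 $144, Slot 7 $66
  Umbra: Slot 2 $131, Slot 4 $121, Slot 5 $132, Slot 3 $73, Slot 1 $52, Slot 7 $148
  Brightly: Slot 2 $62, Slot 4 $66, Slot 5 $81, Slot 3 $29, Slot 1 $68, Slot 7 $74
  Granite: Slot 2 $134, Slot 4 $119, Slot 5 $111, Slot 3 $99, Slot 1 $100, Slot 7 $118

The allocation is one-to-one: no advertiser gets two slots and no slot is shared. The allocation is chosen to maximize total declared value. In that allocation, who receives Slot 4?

Umbra receives Slot 4.

Optimal: Apex→Slot 7 ($142), Iris→Slot 3 ($108), Pioneer→Slot 1 ($144), Umbra→Slot 4 ($121), Brightly→Slot 5 ($81), Granite→Slot 2 ($134) — total 142+108+144+121+81+134 = $730.
Swapping Granite↔Apex (Granite→Slot 7 $118, Apex→Slot 2 $66) loses 92.
Checked against all permutations: $730 is optimal.
Umbra's own top slot is Slot 7 ($148), but forcing Umbra→Slot 7 and reassigning the rest optimally gives only $682 — worse by 48.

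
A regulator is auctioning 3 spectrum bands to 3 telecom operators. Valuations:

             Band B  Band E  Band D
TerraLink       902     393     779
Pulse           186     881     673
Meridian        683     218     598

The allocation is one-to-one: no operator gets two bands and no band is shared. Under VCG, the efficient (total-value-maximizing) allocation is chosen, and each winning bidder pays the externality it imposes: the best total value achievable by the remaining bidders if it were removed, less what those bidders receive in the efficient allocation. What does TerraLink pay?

Efficient allocation: TerraLink→Band B ($902M), Pulse→Band E ($881M), Meridian→Band D ($598M); total welfare W = $2381M.
TerraLink receives Band B at value $902M, so the others get W − 902 = $1479M.
Without TerraLink: best allocation of the remaining 2 bidders over all 3 bands is Pulse→Band E ($881M), Meridian→Band B ($683M), total $1564M.
VCG payment = (others' best without TerraLink) − (others' welfare with TerraLink) = 1564 − 1479 = $85M.

TerraLink pays $85M.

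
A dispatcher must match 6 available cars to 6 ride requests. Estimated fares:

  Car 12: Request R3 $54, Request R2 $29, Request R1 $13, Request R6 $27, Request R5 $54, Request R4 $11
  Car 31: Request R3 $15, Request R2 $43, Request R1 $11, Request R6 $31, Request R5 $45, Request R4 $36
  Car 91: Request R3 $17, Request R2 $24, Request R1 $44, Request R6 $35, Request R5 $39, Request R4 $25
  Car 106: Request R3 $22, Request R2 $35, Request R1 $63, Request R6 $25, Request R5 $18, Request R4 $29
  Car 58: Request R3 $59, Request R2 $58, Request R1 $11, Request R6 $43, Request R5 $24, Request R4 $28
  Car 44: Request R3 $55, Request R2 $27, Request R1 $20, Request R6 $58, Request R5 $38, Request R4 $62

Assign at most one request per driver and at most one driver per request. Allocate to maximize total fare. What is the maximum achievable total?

Optimal: Car 12→Request R3 ($54), Car 31→Request R5 ($45), Car 91→Request R6 ($35), Car 106→Request R1 ($63), Car 58→Request R2 ($58), Car 44→Request R4 ($62) — total 54+45+35+63+58+62 = $317.
Row-greedy (each driver in turn takes its best remaining request) gives $283, worse by 34.
Next-best assignment: Car 12→Request R5, Car 31→Request R2, Car 91→Request R6, Car 106→Request R1, Car 58→Request R3, Car 44→Request R4 = $316.
Swapping Car 31↔Car 106 (Car 31→Request R1 $11, Car 106→Request R5 $18) loses 79.
Checked against all permutations: $317 is optimal.

Maximum total: $317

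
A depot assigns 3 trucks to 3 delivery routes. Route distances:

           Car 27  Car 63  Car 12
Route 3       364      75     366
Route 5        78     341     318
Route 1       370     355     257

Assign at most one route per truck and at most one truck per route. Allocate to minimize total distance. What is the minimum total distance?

Optimal: Car 27→Route 5 (78 km), Car 63→Route 3 (75 km), Car 12→Route 1 (257 km) — total 78+75+257 = 410 km.
Next-best assignment: Car 27→Route 1, Car 63→Route 3, Car 12→Route 5 = 763 km.

Min total: 410 km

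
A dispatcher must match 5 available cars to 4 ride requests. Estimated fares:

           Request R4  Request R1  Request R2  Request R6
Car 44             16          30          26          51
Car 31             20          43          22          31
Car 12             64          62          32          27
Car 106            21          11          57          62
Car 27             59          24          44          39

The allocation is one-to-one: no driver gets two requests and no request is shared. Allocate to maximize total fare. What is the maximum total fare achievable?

Treat this as an assignment problem: match each driver to one request.
Optimal: Car 27→Request R4 ($59), Car 12→Request R1 ($62), Car 106→Request R2 ($57), Car 44→Request R6 ($51) — total 59+62+57+51 = $229.
Checked against all permutations: $229 is optimal.

Max total: $229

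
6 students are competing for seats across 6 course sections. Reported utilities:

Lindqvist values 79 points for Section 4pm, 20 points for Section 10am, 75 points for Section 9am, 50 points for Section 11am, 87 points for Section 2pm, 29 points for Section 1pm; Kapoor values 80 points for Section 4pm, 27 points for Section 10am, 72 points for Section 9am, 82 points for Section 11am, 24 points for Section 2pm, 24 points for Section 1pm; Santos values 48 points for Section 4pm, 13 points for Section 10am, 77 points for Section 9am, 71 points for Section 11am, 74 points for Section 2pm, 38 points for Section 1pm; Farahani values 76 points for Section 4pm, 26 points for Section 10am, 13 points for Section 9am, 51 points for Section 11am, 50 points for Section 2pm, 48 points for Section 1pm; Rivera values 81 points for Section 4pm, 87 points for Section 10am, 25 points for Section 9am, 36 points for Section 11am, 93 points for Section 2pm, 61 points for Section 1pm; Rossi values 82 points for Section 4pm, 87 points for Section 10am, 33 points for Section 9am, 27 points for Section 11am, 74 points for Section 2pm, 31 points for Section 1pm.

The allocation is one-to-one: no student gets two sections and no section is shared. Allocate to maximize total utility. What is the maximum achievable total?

Max total: 470 points

Optimal: Lindqvist→Section 2pm (87 points), Kapoor→Section 11am (82 points), Santos→Section 9am (77 points), Farahani→Section 4pm (76 points), Rivera→Section 1pm (61 points), Rossi→Section 10am (87 points) — total 87+82+77+76+61+87 = 470 points.
Column-greedy (each section in turn goes to its best remaining student) gives 463 points, worse by 7.
Next-best assignment: Lindqvist→Section 4pm, Kapoor→Section 11am, Santos→Section 9am, Farahani→Section 1pm, Rivera→Section 2pm, Rossi→Section 10am = 466 points.
Swapping Rivera↔Lindqvist (Rivera→Section 2pm 93 points, Lindqvist→Section 1pm 29 points) loses 26.
No other one-to-one assignment exceeds 470 points.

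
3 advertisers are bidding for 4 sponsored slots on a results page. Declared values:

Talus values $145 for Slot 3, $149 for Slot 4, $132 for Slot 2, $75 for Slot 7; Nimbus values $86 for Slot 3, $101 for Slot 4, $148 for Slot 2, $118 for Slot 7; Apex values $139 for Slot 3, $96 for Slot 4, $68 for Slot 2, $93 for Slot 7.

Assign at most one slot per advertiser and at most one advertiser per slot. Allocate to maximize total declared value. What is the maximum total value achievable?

This is the linear assignment problem.
Optimal: Talus→Slot 4 ($149), Nimbus→Slot 2 ($148), Apex→Slot 3 ($139) — total 149+148+139 = $436.

Max total: $436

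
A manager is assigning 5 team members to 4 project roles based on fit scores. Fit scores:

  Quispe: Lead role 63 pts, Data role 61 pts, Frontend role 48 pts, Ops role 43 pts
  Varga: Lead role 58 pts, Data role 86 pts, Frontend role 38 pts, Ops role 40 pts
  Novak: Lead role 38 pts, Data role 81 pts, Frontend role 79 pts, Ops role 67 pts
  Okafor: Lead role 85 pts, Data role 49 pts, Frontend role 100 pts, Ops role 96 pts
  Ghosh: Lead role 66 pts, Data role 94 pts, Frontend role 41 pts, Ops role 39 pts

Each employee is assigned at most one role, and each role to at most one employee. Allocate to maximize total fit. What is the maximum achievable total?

This is a one-to-one assignment (maximum-weight bipartite matching).
Optimal: Quispe→Lead role (63 pts), Ghosh→Data role (94 pts), Novak→Frontend role (79 pts), Okafor→Ops role (96 pts) — total 63+94+79+96 = 332 pts.
Max-entry greedy (repeatedly take the single best remaining cell) gives 324 pts, worse by 8.
Next-best assignment: Varga→Lead role, Ghosh→Data role, Novak→Frontend role, Okafor→Ops role = 327 pts.
Checked against all permutations: 332 pts is optimal.

Maximum total: 332 pts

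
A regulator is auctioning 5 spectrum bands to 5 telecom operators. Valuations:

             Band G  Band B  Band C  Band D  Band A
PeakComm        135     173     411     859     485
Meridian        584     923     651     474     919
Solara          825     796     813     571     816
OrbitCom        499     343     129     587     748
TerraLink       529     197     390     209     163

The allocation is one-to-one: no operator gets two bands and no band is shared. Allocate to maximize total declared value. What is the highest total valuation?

Maximum total: $3872M

Treat this as an assignment problem: match each operator to one band.
Optimal: PeakComm→Band D ($859M), Meridian→Band B ($923M), Solara→Band C ($813M), OrbitCom→Band A ($748M), TerraLink→Band G ($529M) — total 859+923+813+748+529 = $3872M.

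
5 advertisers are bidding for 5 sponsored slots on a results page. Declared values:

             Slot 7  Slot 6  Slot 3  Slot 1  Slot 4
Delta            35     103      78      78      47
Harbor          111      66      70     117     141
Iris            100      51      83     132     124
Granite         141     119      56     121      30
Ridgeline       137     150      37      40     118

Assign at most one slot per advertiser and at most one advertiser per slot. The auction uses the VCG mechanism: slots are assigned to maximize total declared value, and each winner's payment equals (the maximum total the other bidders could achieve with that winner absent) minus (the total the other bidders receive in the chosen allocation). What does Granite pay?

Efficient allocation: Delta→Slot 3 ($78), Harbor→Slot 4 ($141), Iris→Slot 1 ($132), Granite→Slot 7 ($141), Ridgeline→Slot 6 ($150); total welfare W = $642.
Granite receives Slot 7 at value $141, so the others get W − 141 = $501.
Without Granite: best allocation of the remaining 4 bidders over all 5 slots is Delta→Slot 6 ($103), Harbor→Slot 4 ($141), Iris→Slot 1 ($132), Ridgeline→Slot 7 ($137), total $513.
VCG payment = (others' best without Granite) − (others' welfare with Granite) = 513 − 501 = $12.

Granite pays $12.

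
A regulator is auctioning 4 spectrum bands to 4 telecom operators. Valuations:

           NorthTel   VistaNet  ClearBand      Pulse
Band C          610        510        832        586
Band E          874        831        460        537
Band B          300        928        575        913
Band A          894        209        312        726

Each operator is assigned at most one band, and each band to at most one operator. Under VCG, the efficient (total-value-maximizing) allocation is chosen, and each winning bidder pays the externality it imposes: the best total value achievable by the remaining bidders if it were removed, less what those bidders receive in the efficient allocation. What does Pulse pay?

Pulse pays $97M.

Efficient allocation: NorthTel→Band A ($894M), VistaNet→Band E ($831M), ClearBand→Band C ($832M), Pulse→Band B ($913M); total welfare W = $3470M.
Pulse receives Band B at value $913M, so the others get W − 913 = $2557M.
Without Pulse: best allocation of the remaining 3 bidders over all 4 bands is NorthTel→Band A ($894M), VistaNet→Band B ($928M), ClearBand→Band C ($832M), total $2654M.
VCG payment = (others' best without Pulse) − (others' welfare with Pulse) = 2654 − 2557 = $97M.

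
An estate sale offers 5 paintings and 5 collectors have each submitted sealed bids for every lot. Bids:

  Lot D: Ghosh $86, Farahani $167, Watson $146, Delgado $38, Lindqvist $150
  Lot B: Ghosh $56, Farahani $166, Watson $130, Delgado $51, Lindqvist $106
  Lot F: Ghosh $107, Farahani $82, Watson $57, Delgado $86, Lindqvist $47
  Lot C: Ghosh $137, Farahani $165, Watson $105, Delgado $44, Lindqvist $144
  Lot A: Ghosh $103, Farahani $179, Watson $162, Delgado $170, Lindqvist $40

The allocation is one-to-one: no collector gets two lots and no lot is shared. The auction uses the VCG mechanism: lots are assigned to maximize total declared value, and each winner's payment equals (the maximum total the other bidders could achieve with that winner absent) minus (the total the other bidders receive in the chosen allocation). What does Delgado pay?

Delgado pays $52.

Efficient allocation: Ghosh→Lot F ($107), Farahani→Lot B ($166), Watson→Lot D ($146), Delgado→Lot A ($170), Lindqvist→Lot C ($144); total welfare W = $733.
Delgado receives Lot A at value $170, so the others get W − 170 = $563.
Without Delgado: best allocation of the remaining 4 bidders over all 5 lots is Ghosh→Lot C ($137), Farahani→Lot B ($166), Watson→Lot A ($162), Lindqvist→Lot D ($150), total $615.
VCG payment = (others' best without Delgado) − (others' welfare with Delgado) = 615 − 563 = $52.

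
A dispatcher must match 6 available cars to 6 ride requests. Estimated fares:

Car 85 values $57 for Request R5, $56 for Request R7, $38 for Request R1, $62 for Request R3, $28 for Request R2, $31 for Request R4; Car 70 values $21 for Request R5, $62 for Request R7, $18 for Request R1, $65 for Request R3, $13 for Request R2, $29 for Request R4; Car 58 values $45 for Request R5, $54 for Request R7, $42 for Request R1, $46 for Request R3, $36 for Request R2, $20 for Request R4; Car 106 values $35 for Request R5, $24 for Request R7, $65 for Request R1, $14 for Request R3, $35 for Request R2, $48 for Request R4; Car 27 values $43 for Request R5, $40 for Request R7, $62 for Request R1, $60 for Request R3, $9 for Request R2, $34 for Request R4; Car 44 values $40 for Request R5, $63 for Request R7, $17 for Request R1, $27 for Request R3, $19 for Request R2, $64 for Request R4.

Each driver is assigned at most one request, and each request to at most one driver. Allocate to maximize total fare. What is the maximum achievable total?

Treat this as an assignment problem: match each driver to one request.
Optimal: Car 85→Request R5 ($57), Car 70→Request R7 ($62), Car 58→Request R2 ($36), Car 106→Request R1 ($65), Car 27→Request R3 ($60), Car 44→Request R4 ($64) — total 57+62+36+65+60+64 = $344.
Max-entry greedy (repeatedly take the single best remaining cell) gives $314, worse by 30.
Next-best assignment: Car 85→Request R5, Car 70→Request R3, Car 58→Request R7, Car 106→Request R2, Car 27→Request R1, Car 44→Request R4 = $337.
No other one-to-one assignment exceeds $344.

Maximum total: $344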